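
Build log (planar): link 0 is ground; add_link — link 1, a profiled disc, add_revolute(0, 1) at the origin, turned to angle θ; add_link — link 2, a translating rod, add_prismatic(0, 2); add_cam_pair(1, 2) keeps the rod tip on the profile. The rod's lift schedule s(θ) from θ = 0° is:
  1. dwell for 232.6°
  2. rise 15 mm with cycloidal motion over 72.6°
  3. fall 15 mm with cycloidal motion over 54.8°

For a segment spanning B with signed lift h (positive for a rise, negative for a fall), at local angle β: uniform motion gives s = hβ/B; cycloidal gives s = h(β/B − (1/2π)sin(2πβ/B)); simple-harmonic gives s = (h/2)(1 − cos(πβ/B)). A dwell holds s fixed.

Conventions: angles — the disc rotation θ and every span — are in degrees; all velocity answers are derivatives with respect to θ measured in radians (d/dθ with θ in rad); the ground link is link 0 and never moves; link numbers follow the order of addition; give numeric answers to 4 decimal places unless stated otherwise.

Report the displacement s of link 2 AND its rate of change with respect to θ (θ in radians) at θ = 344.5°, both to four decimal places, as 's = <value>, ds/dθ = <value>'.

seg 1 [0°–232.6°] dwell: s stays 0.0000
seg 2 [232.6°–305.2°] cycloidal, h=15: full span → s += 15 → s = 15.0000
seg 3 [305.2°–360°] cycloidal, h=-15: θ=344.5° here. β=39.3, B=54.8. -15·(0.7172 − sin(2π·0.7172)/(2π)) = -13.0940 → s = 1.9060
velocity in seg [305.2°–360°] (cycloidal), θ in radians: β = 39.3° = 0.6859 rad, B = 54.8° = 0.9564 rad; ds/dθ = (h/B)(1 − cos(2πβ/B)) = ((-15)/0.9564)(1 − cos(2π·0.7172)) = -18.896943 mm/rad

s = 1.9060, ds/dθ = -18.8969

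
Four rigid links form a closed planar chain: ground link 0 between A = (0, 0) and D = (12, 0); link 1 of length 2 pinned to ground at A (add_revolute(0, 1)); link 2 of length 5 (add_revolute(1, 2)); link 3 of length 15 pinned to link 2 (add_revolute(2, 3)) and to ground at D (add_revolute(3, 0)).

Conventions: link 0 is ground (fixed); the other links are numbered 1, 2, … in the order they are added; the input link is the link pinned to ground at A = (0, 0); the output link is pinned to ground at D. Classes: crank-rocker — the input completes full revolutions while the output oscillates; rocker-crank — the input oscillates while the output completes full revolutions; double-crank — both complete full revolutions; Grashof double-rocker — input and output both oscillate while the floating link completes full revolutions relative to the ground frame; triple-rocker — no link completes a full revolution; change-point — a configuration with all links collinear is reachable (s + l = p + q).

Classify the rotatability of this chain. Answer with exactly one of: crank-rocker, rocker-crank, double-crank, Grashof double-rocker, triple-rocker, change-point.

lengths: ground=12, input=2, coupler=5, output=15
sorted: s=2 (shortest), l=15 (longest), p+q=17
s + l = 17 vs p + q = 17
s + l = p + q → change-point (collinear configuration reachable)

change-point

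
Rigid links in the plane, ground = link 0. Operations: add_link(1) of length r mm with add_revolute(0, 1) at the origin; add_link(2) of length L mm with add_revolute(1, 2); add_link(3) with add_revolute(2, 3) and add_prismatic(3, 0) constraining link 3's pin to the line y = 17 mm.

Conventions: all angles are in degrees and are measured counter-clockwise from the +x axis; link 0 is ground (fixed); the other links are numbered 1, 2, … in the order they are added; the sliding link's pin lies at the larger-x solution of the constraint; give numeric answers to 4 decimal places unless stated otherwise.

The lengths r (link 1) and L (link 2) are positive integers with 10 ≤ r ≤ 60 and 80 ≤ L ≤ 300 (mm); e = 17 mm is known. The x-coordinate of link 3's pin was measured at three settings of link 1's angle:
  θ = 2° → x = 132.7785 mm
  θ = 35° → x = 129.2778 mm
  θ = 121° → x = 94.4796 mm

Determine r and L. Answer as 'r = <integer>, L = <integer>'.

constraint per measurement: (x − r cos θ)² + (r sin θ − e)² = L²
subtracting the θ₁ and θ₂ equations cancels the r² and L² terms:
r = (x₁² − x₂²) / (2[(x₁cos θ₁ + e sin θ₁) − (x₂cos θ₂ + e sin θ₂)]) = 26.0000 → r = 26
L² = (x₁ − r cos θ₁)² + (r sin θ₁ − e)² = 11664.0029 → L = 108.0000 → L = 108
check at θ₃=121°: x = 94.4796 (printed 94.4796) ✓

r = 26, L = 108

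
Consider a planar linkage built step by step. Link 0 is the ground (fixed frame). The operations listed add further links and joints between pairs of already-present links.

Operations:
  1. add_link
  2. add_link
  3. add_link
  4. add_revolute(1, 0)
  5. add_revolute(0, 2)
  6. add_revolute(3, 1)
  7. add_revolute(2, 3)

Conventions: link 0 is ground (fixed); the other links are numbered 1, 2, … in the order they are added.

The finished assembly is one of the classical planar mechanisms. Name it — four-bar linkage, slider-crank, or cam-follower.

links: 4 (incl. ground); joints: 4 revolute, 0 prismatic, 0 higher (cam) pair, forming one closed loop
4 links in a single 4R loop → four-bar linkage

four-bar linkage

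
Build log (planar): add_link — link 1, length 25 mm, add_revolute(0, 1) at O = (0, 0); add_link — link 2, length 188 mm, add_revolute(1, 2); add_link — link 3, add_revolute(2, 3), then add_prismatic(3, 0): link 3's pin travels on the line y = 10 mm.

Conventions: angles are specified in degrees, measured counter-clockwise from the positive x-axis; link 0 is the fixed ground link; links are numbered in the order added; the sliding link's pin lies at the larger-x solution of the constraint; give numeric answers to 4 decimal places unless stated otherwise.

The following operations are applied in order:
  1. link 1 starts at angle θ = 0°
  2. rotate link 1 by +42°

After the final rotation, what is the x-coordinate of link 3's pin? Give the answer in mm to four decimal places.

geometry: r = 25 mm, L = 188 mm, e = 10 mm; θ starts at 0°
rotate link 1 by +42°: θ ← 0° +42° = 42°
crank pin P = (r cos θ, r sin θ) = (18.578621, 16.728265)
h = r sin θ − e = 16.728265 − 10 = 6.728265
x = r cos θ + √(L² − h²) = 18.578621 + 187.879564 = 206.458184

206.4582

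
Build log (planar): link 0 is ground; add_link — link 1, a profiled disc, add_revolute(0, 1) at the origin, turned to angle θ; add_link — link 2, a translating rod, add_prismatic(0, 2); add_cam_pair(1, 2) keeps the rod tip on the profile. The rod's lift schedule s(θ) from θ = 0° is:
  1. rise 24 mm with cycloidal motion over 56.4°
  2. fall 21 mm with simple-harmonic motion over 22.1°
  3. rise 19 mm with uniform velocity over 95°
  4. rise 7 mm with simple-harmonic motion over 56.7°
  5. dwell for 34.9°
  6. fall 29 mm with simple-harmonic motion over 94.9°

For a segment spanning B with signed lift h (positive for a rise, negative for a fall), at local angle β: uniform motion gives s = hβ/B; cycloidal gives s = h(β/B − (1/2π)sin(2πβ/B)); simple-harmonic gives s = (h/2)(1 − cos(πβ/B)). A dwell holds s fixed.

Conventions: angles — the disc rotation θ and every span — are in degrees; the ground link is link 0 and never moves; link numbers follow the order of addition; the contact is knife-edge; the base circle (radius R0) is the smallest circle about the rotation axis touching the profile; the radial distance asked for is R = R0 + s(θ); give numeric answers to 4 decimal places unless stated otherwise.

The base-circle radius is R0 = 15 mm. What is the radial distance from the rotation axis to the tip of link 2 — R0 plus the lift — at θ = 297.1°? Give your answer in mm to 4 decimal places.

seg 1 [0°–56.4°] cycloidal, h=24: full span → s += 24 → s = 24.0000
seg 2 [56.4°–78.5°] simple-harmonic, h=-21: full span → s += -21 → s = 3.0000
seg 3 [78.5°–173.5°] uniform, h=19: full span → s += 19 → s = 22.0000
seg 4 [173.5°–230.2°] simple-harmonic, h=7: full span → s += 7 → s = 29.0000
seg 5 [230.2°–265.1°] dwell: s stays 29.0000
seg 6 [265.1°–360°] simple-harmonic, h=-29: θ=297.1° here. β=32, B=94.9. -29/2·(1 − cos(π·0.3372)) = -7.4030 → s = 21.5970
R = R0 + s = 15 + 21.5970 = 36.5970

36.5970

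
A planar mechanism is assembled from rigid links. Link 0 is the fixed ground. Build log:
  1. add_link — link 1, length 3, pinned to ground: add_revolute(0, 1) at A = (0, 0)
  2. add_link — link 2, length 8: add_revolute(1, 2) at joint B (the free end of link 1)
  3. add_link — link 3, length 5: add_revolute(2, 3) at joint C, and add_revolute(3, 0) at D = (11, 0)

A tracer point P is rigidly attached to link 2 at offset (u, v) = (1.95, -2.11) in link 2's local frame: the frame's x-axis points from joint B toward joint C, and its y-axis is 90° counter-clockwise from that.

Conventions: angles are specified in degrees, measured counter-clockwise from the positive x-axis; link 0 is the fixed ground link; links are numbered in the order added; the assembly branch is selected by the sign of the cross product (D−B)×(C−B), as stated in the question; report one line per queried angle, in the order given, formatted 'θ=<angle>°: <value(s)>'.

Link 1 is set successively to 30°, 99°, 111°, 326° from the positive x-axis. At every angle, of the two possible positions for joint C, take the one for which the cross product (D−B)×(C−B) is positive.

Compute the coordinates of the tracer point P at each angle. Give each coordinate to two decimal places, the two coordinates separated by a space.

A=(0,0), D=(11.00,0)
θ=30°: B = A + 3.00·(cos30°, sin30°) = (2.5981, 1.5000)
θ=30°: |BD| = 8.5348
θ=30°: circle(B,8.00) ∩ circle(D,5.00): a=6.5522, h=4.5901
θ=30°:   candidates: C₊=(9.8550,4.8671) cross=39.176; C₋=(8.2415,-4.1702) cross=-39.176
θ=30°:   branch + wants cross > 0 → take C=(9.8550,4.8671) (cross=39.176)
θ=30°: ex = (C−B)/|BC| = (0.9071,0.4209); ey = (-0.4209,0.9071)
θ=30°: P = B + 1.95·ex + -2.11·ey = (5.2550,0.4067)
θ=99°: B = A + 3.00·(cos99°, sin99°) = (-0.4693, 2.9631)
θ=99°: |BD| = 11.8459
θ=99°: circle(B,8.00) ∩ circle(D,5.00): a=7.5691, h=2.5902
θ=99°:   candidates: C₊=(7.5071,3.5776) cross=30.683; C₋=(6.2113,-1.4381) cross=-30.683
θ=99°:   branch + wants cross > 0 → take C=(7.5071,3.5776) (cross=30.683)
θ=99°: ex = (C−B)/|BC| = (0.9970,0.0768); ey = (-0.0768,0.9970)
θ=99°: P = B + 1.95·ex + -2.11·ey = (1.6370,1.0091)
θ=111°: B = A + 3.00·(cos111°, sin111°) = (-1.0751, 2.8007)
θ=111°: |BD| = 12.3957
θ=111°: circle(B,8.00) ∩ circle(D,5.00): a=7.7710, h=1.9006
θ=111°:   candidates: C₊=(6.9243,2.8964) cross=23.559; C₋=(6.0655,-0.8065) cross=-23.559
θ=111°:   branch + wants cross > 0 → take C=(6.9243,2.8964) (cross=23.559)
θ=111°: ex = (C−B)/|BC| = (0.9999,0.0120); ey = (-0.0120,0.9999)
θ=111°: P = B + 1.95·ex + -2.11·ey = (0.9000,0.7142)
θ=326°: B = A + 3.00·(cos326°, sin326°) = (2.4871, -1.6776)
θ=326°: |BD| = 8.6766
θ=326°: circle(B,8.00) ∩ circle(D,5.00): a=6.5857, h=4.5418
θ=326°:   candidates: C₊=(8.0704,4.0519) cross=39.408; C₋=(9.8267,-4.8604) cross=-39.408
θ=326°:   branch + wants cross > 0 → take C=(8.0704,4.0519) (cross=39.408)
θ=326°: ex = (C−B)/|BC| = (0.6979,0.7162); ey = (-0.7162,0.6979)
θ=326°: P = B + 1.95·ex + -2.11·ey = (5.3592,-1.7536)

θ=30°: 5.26 0.41
θ=99°: 1.64 1.01
θ=111°: 0.90 0.71
θ=326°: 5.36 -1.75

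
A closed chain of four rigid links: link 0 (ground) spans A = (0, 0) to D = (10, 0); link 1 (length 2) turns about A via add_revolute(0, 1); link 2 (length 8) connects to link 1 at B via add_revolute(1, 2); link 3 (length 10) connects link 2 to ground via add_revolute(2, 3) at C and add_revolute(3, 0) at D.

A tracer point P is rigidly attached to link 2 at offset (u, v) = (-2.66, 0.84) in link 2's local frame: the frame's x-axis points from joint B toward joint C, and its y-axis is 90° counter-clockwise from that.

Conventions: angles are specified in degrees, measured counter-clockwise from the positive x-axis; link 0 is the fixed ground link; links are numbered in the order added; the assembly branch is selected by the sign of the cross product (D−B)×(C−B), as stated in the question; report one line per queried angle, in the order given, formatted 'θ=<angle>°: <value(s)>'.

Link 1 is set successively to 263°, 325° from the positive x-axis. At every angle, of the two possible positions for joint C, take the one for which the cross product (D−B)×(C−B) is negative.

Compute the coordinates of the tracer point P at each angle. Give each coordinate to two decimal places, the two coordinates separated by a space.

A=(0,0), D=(10.00,0)
θ=263°: B = A + 2.00·(cos263°, sin263°) = (-0.2437, -1.9851)
θ=263°: |BD| = 10.4343
θ=263°: circle(B,8.00) ∩ circle(D,10.00): a=3.4921, h=7.1976
θ=263°:   candidates: C₊=(1.8152,5.7454) cross=75.102; C₋=(4.5539,-8.3869) cross=-75.102
θ=263°:   branch - wants cross < 0 → take C=(4.5539,-8.3869) (cross=-75.102)
θ=263°: ex = (C−B)/|BC| = (0.5997,-0.8002); ey = (0.8002,0.5997)
θ=263°: P = B + -2.66·ex + 0.84·ey = (-1.1668,0.6473)
θ=325°: B = A + 2.00·(cos325°, sin325°) = (1.6383, -1.1472)
θ=325°: |BD| = 8.4400
θ=325°: circle(B,8.00) ∩ circle(D,10.00): a=2.0873, h=7.7229
θ=325°:   candidates: C₊=(2.6566,6.7878) cross=65.181; C₋=(4.7559,-8.5147) cross=-65.181
θ=325°:   branch - wants cross < 0 → take C=(4.7559,-8.5147) (cross=-65.181)
θ=325°: ex = (C−B)/|BC| = (0.3897,-0.9209); ey = (0.9209,0.3897)
θ=325°: P = B + -2.66·ex + 0.84·ey = (1.3753,1.6299)

θ=263°: -1.17 0.65
θ=325°: 1.38 1.63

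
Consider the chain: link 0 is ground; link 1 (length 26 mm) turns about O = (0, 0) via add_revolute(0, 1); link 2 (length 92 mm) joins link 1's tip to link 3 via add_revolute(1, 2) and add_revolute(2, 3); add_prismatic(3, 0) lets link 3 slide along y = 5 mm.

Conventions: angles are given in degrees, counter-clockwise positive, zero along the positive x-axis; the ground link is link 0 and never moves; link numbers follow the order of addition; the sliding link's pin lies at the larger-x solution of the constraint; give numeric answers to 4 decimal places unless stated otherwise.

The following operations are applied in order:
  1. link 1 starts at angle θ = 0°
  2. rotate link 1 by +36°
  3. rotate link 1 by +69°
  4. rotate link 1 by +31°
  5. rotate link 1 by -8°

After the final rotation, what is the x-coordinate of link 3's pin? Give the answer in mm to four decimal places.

geometry: r = 26 mm, L = 92 mm, e = 5 mm; θ starts at 0°
rotate link 1 by +36°: θ ← 0° +36° = 36°
rotate link 1 by +69°: θ ← 36° +69° = 105°
rotate link 1 by +31°: θ ← 105° +31° = 136°
rotate link 1 by -8°: θ ← 136° -8° = 128°
crank pin P = (r cos θ, r sin θ) = (-16.007198, 20.488280)
h = r sin θ − e = 20.488280 − 5 = 15.488280
x = r cos θ + √(L² − h²) = -16.007198 + 90.686896 = 74.679698

74.6797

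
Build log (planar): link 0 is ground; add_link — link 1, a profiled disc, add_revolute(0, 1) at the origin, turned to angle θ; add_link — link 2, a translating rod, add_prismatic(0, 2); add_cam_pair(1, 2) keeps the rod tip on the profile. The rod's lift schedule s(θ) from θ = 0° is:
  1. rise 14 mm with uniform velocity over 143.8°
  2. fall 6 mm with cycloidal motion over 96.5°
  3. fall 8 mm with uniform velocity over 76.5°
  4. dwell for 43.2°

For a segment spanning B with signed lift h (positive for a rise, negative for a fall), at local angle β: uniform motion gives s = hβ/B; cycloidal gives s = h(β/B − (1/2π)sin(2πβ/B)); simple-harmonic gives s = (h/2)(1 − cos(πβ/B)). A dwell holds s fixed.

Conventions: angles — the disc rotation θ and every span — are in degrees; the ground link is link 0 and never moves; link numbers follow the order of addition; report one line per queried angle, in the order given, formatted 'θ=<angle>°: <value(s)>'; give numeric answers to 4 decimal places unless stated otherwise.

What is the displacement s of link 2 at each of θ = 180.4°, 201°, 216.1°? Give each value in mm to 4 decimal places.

seg 1 [0°–143.8°] uniform, h=14: full span → s += 14 → s = 14.0000
seg 2 [143.8°–240.3°] cycloidal, h=-6: θ=180.4° here. β=36.6, B=96.5. -6·(0.3793 − sin(2π·0.3793)/(2π)) = -1.6188 → s = 12.3812
seg 2 [143.8°–240.3°] cycloidal, h=-6: θ=201° here. β=57.2, B=96.5. -6·(0.5927 − sin(2π·0.5927)/(2π)) = -4.0820 → s = 9.9180
seg 2 [143.8°–240.3°] cycloidal, h=-6: θ=216.1° here. β=72.3, B=96.5. -6·(0.7492 − sin(2π·0.7492)/(2π)) = -5.4503 → s = 8.5497

θ=180.4°: 12.3812
θ=201°: 9.9180
θ=216.1°: 8.5497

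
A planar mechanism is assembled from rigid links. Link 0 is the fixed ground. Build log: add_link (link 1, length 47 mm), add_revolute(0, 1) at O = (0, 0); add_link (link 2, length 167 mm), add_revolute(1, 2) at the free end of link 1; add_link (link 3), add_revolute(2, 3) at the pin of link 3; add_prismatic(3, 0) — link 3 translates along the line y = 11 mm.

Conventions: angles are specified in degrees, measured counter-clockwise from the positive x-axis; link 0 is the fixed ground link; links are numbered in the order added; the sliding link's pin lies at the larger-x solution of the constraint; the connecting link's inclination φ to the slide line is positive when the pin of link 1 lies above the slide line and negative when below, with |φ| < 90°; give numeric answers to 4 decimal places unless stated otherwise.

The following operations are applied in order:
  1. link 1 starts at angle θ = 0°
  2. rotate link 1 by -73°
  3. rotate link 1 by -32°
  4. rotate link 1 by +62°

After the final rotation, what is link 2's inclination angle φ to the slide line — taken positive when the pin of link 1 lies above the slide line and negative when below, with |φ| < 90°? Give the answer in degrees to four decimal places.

geometry: r = 47 mm, L = 167 mm, e = 11 mm; θ starts at 0°
rotate link 1 by -73°: θ ← 0° -73° = -73°
rotate link 1 by -32°: θ ← -73° -32° = -105°
rotate link 1 by +62°: θ ← -105° +62° = -43°
h = r sin θ − e = -32.053923 − 11 = -43.053923
sin φ = h / L = -43.053923 / 167 = -0.25780792
φ = arcsin(-0.25780792) = -14.940032°

-14.9400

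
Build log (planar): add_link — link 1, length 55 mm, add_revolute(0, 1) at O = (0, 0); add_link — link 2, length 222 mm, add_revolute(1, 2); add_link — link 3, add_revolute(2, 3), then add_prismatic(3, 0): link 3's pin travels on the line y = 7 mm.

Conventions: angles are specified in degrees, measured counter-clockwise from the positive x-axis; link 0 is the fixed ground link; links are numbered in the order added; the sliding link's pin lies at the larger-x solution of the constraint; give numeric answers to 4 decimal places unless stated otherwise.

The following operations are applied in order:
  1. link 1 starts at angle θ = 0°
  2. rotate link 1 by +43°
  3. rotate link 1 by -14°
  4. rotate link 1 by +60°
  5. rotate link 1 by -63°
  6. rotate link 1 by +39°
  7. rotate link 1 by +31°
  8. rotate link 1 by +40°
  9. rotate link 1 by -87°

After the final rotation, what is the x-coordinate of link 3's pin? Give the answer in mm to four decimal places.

geometry: r = 55 mm, L = 222 mm, e = 7 mm; θ starts at 0°
rotate link 1 by +43°: θ ← 0° +43° = 43°
rotate link 1 by -14°: θ ← 43° -14° = 29°
rotate link 1 by +60°: θ ← 29° +60° = 89°
rotate link 1 by -63°: θ ← 89° -63° = 26°
rotate link 1 by +39°: θ ← 26° +39° = 65°
rotate link 1 by +31°: θ ← 65° +31° = 96°
rotate link 1 by +40°: θ ← 96° +40° = 136°
rotate link 1 by -87°: θ ← 136° -87° = 49°
crank pin P = (r cos θ, r sin θ) = (36.083247, 41.509027)
h = r sin θ − e = 41.509027 − 7 = 34.509027
x = r cos θ + √(L² − h²) = 36.083247 + 219.301452 = 255.384699

255.3847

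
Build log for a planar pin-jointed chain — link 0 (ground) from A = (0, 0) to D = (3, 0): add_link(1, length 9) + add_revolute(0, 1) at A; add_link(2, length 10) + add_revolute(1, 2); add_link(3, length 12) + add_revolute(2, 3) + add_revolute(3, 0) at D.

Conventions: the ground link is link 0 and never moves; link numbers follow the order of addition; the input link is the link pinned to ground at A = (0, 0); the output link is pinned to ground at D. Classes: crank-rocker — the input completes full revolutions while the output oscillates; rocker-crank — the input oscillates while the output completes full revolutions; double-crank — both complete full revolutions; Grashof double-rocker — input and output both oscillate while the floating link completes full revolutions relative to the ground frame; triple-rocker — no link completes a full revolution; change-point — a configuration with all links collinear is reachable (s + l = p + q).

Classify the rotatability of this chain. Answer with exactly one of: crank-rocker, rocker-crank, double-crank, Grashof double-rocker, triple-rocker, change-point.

lengths: ground=3, input=9, coupler=10, output=12
sorted: s=3 (shortest), l=12 (longest), p+q=19
s + l = 15 vs p + q = 19
s + l < p + q (Grashof) with shortest = ground link → double-crank

double-crank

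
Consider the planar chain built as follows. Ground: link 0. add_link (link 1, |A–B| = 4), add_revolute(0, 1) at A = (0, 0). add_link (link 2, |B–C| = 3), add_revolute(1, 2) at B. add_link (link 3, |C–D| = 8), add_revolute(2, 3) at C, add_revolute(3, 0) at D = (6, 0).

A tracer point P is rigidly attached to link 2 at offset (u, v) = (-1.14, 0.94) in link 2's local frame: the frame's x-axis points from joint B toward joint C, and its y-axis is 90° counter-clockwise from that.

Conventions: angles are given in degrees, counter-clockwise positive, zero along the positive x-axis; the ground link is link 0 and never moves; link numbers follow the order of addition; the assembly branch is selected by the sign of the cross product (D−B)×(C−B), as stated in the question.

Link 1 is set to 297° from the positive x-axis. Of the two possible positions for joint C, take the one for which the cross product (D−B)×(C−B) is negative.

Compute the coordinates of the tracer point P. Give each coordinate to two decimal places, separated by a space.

A=(0,0), D=(6.00,0)
B = A + 4.00·(cos297°, sin297°) = (1.8160, -3.5640)
|BD| = 5.4962
circle(B,3.00) ∩ circle(D,8.00): a=-2.2553, h=1.9783
  candidates: C₊=(-1.1837,-3.5205) cross=10.873; C₋=(1.3819,-6.5325) cross=-10.873
  branch - wants cross < 0 → take C=(1.3819,-6.5325) (cross=-10.873)
ex = (C−B)/|BC| = (-0.1447,-0.9895); ey = (0.9895,-0.1447)
P = B + -1.14·ex + 0.94·ey = (2.9110,-2.5720)

2.91 -2.57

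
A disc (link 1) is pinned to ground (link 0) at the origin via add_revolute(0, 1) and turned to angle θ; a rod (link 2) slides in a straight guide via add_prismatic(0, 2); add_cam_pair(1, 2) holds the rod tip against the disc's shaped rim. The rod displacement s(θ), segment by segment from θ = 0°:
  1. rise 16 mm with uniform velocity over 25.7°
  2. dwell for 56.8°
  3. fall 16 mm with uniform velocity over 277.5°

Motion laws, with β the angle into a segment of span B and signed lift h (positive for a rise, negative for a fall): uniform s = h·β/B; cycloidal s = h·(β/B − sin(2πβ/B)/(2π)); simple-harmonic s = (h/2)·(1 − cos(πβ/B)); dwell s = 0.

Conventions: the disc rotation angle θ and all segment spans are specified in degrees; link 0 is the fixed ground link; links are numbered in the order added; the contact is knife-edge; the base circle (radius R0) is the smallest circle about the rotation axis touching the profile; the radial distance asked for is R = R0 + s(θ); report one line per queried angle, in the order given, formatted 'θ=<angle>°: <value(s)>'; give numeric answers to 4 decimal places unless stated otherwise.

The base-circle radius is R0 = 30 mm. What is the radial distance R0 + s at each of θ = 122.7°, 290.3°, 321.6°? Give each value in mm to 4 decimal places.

segment 1 (0° to 25.7°, uniform, h = 16) is passed completely: s = 0.0000 + (16) = 16.0000
segment 2 (25.7° to 82.5°, dwell): s unchanged at 16.0000
θ = 122.7° falls in segment 3 (82.5° to 360°, uniform, h = -16): β = 122.7 − 82.5 = 40.2°, B = 277.5°; Δs = -16·40.2/277.5 = -2.3178; s = 16.0000 − 2.3178 = 13.6822
θ = 290.3° falls in segment 3 (82.5° to 360°, uniform, h = -16): β = 290.3 − 82.5 = 207.8°, B = 277.5°; Δs = -16·207.8/277.5 = -11.9813; s = 16.0000 − 11.9813 = 4.0187
θ = 321.6° falls in segment 3 (82.5° to 360°, uniform, h = -16): β = 321.6 − 82.5 = 239.1°, B = 277.5°; Δs = -16·239.1/277.5 = -13.7859; s = 16.0000 − 13.7859 = 2.2141
θ=122.7°: R = R0 + s = 30 + 13.6822 = 43.6822
θ=290.3°: R = R0 + s = 30 + 4.0187 = 34.0187
θ=321.6°: R = R0 + s = 30 + 2.2141 = 32.2141

θ=122.7°: 43.6822
θ=290.3°: 34.0187
θ=321.6°: 32.2141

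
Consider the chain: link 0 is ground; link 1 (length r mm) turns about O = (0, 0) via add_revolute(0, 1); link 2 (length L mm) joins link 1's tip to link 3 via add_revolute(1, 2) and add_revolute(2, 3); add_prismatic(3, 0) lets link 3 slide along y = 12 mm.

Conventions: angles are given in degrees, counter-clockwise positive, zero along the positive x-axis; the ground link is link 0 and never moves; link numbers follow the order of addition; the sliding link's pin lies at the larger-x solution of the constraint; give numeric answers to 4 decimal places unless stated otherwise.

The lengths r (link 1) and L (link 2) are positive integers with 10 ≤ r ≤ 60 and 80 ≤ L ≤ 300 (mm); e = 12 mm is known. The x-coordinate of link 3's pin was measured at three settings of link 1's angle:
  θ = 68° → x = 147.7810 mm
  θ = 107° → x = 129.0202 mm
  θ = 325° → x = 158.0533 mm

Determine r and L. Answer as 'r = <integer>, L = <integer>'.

constraint per measurement: (x − r cos θ)² + (r sin θ − e)² = L²
subtracting the θ₁ and θ₂ equations cancels the r² and L² terms:
r = (x₁² − x₂²) / (2[(x₁cos θ₁ + e sin θ₁) − (x₂cos θ₂ + e sin θ₂)]) = 28.0001 → r = 28
L² = (x₁ − r cos θ₁)² + (r sin θ₁ − e)² = 19044.0111 → L = 138.0000 → L = 138
check at θ₃=325°: x = 158.0533 (printed 158.0533) ✓

r = 28, L = 138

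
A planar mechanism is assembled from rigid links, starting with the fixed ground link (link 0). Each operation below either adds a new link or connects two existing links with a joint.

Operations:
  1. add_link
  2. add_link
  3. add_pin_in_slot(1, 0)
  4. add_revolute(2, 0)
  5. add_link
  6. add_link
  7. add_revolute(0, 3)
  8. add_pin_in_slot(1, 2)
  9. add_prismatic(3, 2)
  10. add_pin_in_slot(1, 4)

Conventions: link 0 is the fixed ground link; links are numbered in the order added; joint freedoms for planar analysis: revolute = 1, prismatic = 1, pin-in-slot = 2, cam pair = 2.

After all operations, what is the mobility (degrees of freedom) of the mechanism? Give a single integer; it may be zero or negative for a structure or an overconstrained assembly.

link 0 = ground. State L|J1|J2 = 1|0|0
+link1  2|0|0
+link2  3|0|0
PS(1,0) f=2→J2  3|0|1
R(2,0) f=1→J1  3|1|1
+link3  4|1|1
+link4  5|1|1
R(0,3) f=1→J1  5|2|1
PS(1,2) f=2→J2  5|2|2
P(3,2) f=1→J1  5|3|2
PS(1,4) f=2→J2  5|3|3
M = 3(5−1)−2·3−3 = 12−6−3 = 3

M = 3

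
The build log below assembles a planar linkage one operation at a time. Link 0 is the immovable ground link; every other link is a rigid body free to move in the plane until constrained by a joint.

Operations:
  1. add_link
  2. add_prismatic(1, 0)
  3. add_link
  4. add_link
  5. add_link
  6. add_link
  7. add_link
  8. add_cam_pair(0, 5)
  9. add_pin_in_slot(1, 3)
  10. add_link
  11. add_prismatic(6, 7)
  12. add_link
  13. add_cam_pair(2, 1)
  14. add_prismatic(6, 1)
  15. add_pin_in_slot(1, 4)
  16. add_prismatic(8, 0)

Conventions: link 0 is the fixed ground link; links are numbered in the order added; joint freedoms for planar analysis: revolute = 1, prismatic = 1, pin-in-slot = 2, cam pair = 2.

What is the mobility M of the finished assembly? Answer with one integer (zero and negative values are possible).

(L,J1,J2)=(1,0,0); link0 fixed
link1: (2,0,0)
P 1-0 [J1]: (2,1,0)
link2: (3,1,0)
link3: (4,1,0)
link4: (5,1,0)
link5: (6,1,0)
link6: (7,1,0)
C 0-5 [J2]: (7,1,1)
PS 1-3 [J2]: (7,1,2)
link7: (8,1,2)
P 6-7 [J1]: (8,2,2)
link8: (9,2,2)
C 2-1 [J2]: (9,2,3)
P 6-1 [J1]: (9,3,3)
PS 1-4 [J2]: (9,3,4)
P 8-0 [J1]: (9,4,4)
Grübler: 3·8 − 2·4 − 4 = 12

M = 12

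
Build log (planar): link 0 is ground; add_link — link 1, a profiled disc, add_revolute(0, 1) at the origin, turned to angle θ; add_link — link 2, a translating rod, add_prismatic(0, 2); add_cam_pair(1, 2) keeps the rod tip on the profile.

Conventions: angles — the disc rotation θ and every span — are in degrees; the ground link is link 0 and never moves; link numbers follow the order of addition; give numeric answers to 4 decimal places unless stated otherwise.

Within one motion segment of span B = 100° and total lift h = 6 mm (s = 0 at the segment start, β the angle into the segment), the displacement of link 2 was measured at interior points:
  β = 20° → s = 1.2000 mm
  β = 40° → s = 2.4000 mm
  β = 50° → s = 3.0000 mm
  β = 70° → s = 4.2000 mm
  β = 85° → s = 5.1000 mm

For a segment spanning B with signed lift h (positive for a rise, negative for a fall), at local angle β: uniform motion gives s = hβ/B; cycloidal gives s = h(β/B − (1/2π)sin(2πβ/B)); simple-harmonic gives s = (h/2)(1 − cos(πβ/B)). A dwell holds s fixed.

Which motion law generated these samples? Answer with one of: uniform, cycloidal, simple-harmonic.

candidates at β/B = r: uniform s = h·r (linear in β); cycloidal s = h·(r − sin(2πr)/(2π)); simple-harmonic s = (h/2)(1 − cos(πr))
β=20°: printed 1.2000 | uniform 1.2000, cycloidal 0.2918, simple-harmonic 0.5729
β=40°: printed 2.4000 | uniform 2.4000, cycloidal 1.8387, simple-harmonic 2.0729
β=50°: printed 3.0000 | uniform 3.0000, cycloidal 3.0000, simple-harmonic 3.0000
β=70°: printed 4.2000 | uniform 4.2000, cycloidal 5.1082, simple-harmonic 4.7634
β=85°: printed 5.1000 | uniform 5.1000, cycloidal 5.8726, simple-harmonic 5.6730
only one law matches every sample → uniform

uniform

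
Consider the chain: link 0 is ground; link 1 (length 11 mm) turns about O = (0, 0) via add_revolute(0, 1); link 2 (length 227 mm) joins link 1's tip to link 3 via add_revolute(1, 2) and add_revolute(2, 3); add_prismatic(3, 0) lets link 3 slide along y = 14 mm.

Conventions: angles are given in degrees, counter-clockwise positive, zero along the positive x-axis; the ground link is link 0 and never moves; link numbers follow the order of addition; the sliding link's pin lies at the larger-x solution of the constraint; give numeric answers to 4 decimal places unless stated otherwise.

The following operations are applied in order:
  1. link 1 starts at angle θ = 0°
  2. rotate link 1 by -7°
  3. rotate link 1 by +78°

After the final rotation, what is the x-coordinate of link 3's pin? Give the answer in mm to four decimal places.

geometry: r = 11 mm, L = 227 mm, e = 14 mm; θ starts at 0°
rotate link 1 by -7°: θ ← 0° -7° = -7°
rotate link 1 by +78°: θ ← -7° +78° = 71°
crank pin P = (r cos θ, r sin θ) = (3.581250, 10.400704)
h = r sin θ − e = 10.400704 − 14 = -3.599296
x = r cos θ + √(L² − h²) = 3.581250 + 226.971463 = 230.552713

230.5527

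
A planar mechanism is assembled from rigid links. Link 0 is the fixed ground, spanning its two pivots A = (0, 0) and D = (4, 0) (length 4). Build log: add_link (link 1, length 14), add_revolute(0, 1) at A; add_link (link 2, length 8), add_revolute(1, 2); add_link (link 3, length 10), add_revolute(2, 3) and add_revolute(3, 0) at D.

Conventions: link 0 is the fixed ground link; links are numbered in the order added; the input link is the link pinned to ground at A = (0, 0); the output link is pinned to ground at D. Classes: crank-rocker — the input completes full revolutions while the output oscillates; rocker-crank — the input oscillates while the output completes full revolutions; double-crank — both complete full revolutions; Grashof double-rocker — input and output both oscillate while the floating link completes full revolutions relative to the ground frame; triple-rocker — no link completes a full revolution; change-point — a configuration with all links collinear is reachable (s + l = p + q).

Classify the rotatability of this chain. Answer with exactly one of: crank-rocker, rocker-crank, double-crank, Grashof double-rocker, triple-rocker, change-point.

lengths: ground=4, input=14, coupler=8, output=10
sorted: s=4 (shortest), l=14 (longest), p+q=18
s + l = 18 vs p + q = 18
s + l = p + q → change-point (collinear configuration reachable)

change-point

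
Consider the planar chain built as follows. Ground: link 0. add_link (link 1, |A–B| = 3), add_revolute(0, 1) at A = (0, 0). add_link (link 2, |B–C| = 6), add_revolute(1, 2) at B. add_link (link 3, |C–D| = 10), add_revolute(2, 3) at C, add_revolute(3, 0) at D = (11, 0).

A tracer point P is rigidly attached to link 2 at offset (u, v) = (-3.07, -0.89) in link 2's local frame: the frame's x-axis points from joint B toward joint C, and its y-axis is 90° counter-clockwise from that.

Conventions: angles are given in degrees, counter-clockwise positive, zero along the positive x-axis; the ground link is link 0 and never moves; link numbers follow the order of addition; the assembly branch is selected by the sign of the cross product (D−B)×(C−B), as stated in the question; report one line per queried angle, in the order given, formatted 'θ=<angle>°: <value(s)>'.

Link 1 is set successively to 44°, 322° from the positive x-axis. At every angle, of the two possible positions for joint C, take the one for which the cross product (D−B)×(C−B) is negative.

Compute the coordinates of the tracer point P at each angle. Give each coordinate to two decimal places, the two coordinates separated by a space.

A=(0,0), D=(11.00,0)
θ=44°: B = A + 3.00·(cos44°, sin44°) = (2.1580, 2.0840)
θ=44°: |BD| = 9.0842
θ=44°: circle(B,6.00) ∩ circle(D,10.00): a=1.0195, h=5.9127
θ=44°:   candidates: C₊=(4.5068,7.6051) cross=53.713; C₋=(1.7940,-3.9050) cross=-53.713
θ=44°:   branch - wants cross < 0 → take C=(1.7940,-3.9050) (cross=-53.713)
θ=44°: ex = (C−B)/|BC| = (-0.0607,-0.9982); ey = (0.9982,-0.0607)
θ=44°: P = B + -3.07·ex + -0.89·ey = (1.4559,5.2023)
θ=322°: B = A + 3.00·(cos322°, sin322°) = (2.3640, -1.8470)
θ=322°: |BD| = 8.8313
θ=322°: circle(B,6.00) ∩ circle(D,10.00): a=0.7921, h=5.9475
θ=322°:   candidates: C₊=(1.8948,4.1346) cross=52.524; C₋=(4.3825,-7.4973) cross=-52.524
θ=322°:   branch - wants cross < 0 → take C=(4.3825,-7.4973) (cross=-52.524)
θ=322°: ex = (C−B)/|BC| = (0.3364,-0.9417); ey = (0.9417,0.3364)
θ=322°: P = B + -3.07·ex + -0.89·ey = (0.4931,0.7447)

θ=44°: 1.46 5.20
θ=322°: 0.49 0.74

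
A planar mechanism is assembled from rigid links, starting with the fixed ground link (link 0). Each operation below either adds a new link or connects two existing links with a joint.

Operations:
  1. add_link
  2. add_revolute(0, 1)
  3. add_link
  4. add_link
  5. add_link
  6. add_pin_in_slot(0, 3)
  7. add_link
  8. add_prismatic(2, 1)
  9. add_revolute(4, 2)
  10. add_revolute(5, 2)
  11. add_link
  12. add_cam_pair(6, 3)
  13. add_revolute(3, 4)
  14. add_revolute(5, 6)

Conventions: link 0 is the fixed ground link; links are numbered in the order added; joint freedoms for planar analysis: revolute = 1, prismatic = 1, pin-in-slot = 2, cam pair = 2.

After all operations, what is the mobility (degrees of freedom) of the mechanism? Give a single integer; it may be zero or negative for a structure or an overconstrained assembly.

ground; <1,0,0>
#1 <2,0,0>
R:0↔1 J1 <2,1,0>
#2 <3,1,0>
#3 <4,1,0>
#4 <5,1,0>
PS:0↔3 J2 <5,1,1>
#5 <6,1,1>
P:2↔1 J1 <6,2,1>
R:4↔2 J1 <6,3,1>
R:5↔2 J1 <6,4,1>
#6 <7,4,1>
C:6↔3 J2 <7,4,2>
R:3↔4 J1 <7,5,2>
R:5↔6 J1 <7,6,2>
3×6 − 2×6 − 1×2 = 4

M = 4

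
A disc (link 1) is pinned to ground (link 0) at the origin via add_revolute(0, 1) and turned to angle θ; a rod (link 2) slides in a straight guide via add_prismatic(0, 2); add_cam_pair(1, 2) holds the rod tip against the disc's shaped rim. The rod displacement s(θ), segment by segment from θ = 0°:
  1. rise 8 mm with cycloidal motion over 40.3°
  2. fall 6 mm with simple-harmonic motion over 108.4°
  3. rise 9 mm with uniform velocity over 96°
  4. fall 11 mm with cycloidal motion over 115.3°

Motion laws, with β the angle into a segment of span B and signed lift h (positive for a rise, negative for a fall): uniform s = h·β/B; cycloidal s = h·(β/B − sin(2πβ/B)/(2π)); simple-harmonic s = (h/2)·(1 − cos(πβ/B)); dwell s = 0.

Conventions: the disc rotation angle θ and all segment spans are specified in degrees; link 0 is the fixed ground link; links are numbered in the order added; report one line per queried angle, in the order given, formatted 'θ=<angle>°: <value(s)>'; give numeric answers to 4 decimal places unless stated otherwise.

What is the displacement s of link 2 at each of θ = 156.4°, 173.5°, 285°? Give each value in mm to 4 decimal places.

segment 1 (0° to 40.3°, cycloidal, h = 8) is passed completely: s = 0.0000 + (8) = 8.0000
segment 2 (40.3° to 148.7°, simple-harmonic, h = -6) is passed completely: s = 8.0000 + (-6) = 2.0000
θ = 156.4° falls in segment 3 (148.7° to 244.7°, uniform, h = 9): β = 156.4 − 148.7 = 7.7°, B = 96°; Δs = 9·7.7/96 = 0.7219; s = 2.0000 + 0.7219 = 2.7219
θ = 173.5° falls in segment 3 (148.7° to 244.7°, uniform, h = 9): β = 173.5 − 148.7 = 24.8°, B = 96°; Δs = 9·24.8/96 = 2.3250; s = 2.0000 + 2.3250 = 4.3250
segment 3 (148.7° to 244.7°, uniform, h = 9) is passed completely: s = 2.0000 + (9) = 11.0000
θ = 285° falls in segment 4 (244.7° to 360°, cycloidal, h = -11): β = 285 − 244.7 = 40.3°, B = 115.3°; Δs = -11·(0.3495 − sin(2π·0.3495)/(2π)) = -2.4253; s = 11.0000 − 2.4253 = 8.5747

θ=156.4°: 2.7219
θ=173.5°: 4.3250
θ=285°: 8.5747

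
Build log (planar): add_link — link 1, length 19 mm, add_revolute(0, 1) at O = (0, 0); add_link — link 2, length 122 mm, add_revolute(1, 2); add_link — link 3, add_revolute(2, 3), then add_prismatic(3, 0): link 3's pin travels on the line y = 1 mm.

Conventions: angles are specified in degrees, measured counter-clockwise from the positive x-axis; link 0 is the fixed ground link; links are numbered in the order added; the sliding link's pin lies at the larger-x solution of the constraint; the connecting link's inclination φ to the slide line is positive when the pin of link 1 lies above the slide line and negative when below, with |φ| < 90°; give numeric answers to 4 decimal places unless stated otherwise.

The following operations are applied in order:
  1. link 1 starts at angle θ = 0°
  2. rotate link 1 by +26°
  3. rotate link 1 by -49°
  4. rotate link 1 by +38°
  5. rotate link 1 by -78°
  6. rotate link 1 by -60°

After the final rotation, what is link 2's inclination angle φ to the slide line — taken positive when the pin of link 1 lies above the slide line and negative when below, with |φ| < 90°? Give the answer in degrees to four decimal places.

geometry: r = 19 mm, L = 122 mm, e = 1 mm; θ starts at 0°
rotate link 1 by +26°: θ ← 0° +26° = 26°
rotate link 1 by -49°: θ ← 26° -49° = -23°
rotate link 1 by +38°: θ ← -23° +38° = 15°
rotate link 1 by -78°: θ ← 15° -78° = -63°
rotate link 1 by -60°: θ ← -63° -60° = -123°
h = r sin θ − e = -15.934741 − 1 = -16.934741
sin φ = h / L = -16.934741 / 122 = -0.13880935
φ = arcsin(-0.13880935) = -7.978954°

-7.9790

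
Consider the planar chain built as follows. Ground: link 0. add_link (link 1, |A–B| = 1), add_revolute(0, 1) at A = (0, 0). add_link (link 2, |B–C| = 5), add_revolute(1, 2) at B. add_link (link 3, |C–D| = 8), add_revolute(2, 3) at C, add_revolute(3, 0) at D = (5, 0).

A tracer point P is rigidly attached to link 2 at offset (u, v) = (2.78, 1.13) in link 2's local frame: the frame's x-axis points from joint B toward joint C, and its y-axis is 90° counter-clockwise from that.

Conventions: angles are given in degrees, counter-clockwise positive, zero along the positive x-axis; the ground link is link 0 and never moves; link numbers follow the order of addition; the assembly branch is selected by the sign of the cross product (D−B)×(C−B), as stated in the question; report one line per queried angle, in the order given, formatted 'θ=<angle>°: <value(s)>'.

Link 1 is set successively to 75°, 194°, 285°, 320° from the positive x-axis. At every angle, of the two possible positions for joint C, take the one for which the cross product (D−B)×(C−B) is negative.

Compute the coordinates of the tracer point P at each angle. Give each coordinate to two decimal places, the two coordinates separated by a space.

A=(0,0), D=(5.00,0)
θ=75°: B = A + 1.00·(cos75°, sin75°) = (0.2588, 0.9659)
θ=75°: |BD| = 4.8386
θ=75°: circle(B,5.00) ∩ circle(D,8.00): a=-1.6108, h=4.7334
θ=75°:   candidates: C₊=(-0.3746,5.9256) cross=22.903; C₋=(-2.2645,-3.3506) cross=-22.903
θ=75°:   branch - wants cross < 0 → take C=(-2.2645,-3.3506) (cross=-22.903)
θ=75°: ex = (C−B)/|BC| = (-0.5047,-0.8633); ey = (0.8633,-0.5047)
θ=75°: P = B + 2.78·ex + 1.13·ey = (-0.1686,-2.0044)
θ=194°: B = A + 1.00·(cos194°, sin194°) = (-0.9703, -0.2419)
θ=194°: |BD| = 5.9752
θ=194°: circle(B,5.00) ∩ circle(D,8.00): a=-0.2759, h=4.9924
θ=194°:   candidates: C₊=(-1.4481,4.7352) cross=29.830; C₋=(-1.0438,-5.2414) cross=-29.830
θ=194°:   branch - wants cross < 0 → take C=(-1.0438,-5.2414) (cross=-29.830)
θ=194°: ex = (C−B)/|BC| = (-0.0147,-0.9999); ey = (0.9999,-0.0147)
θ=194°: P = B + 2.78·ex + 1.13·ey = (0.1187,-3.0382)
θ=285°: B = A + 1.00·(cos285°, sin285°) = (0.2588, -0.9659)
θ=285°: |BD| = 4.8386
θ=285°: circle(B,5.00) ∩ circle(D,8.00): a=-1.6108, h=4.7334
θ=285°:   candidates: C₊=(-2.2645,3.3506) cross=22.903; C₋=(-0.3746,-5.9256) cross=-22.903
θ=285°:   branch - wants cross < 0 → take C=(-0.3746,-5.9256) (cross=-22.903)
θ=285°: ex = (C−B)/|BC| = (-0.1267,-0.9919); ey = (0.9919,-0.1267)
θ=285°: P = B + 2.78·ex + 1.13·ey = (1.0275,-3.8667)
θ=320°: B = A + 1.00·(cos320°, sin320°) = (0.7660, -0.6428)
θ=320°: |BD| = 4.2825
θ=320°: circle(B,5.00) ∩ circle(D,8.00): a=-2.4122, h=4.3796
θ=320°:   candidates: C₊=(-2.2762,3.3252) cross=18.756; C₋=(-0.9615,-5.3349) cross=-18.756
θ=320°:   branch - wants cross < 0 → take C=(-0.9615,-5.3349) (cross=-18.756)
θ=320°: ex = (C−B)/|BC| = (-0.3455,-0.9384); ey = (0.9384,-0.3455)
θ=320°: P = B + 2.78·ex + 1.13·ey = (0.8660,-3.6420)

θ=75°: -0.17 -2.00
θ=194°: 0.12 -3.04
θ=285°: 1.03 -3.87
θ=320°: 0.87 -3.64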